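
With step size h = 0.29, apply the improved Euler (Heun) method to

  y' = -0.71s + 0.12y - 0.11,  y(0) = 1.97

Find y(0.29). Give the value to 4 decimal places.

Heun: k1 = f(s_n, y_n); k2 = f(s_n + h, y_n + h·k1); y_{n+1} = y_n + (h/2)·(k1 + k2).
s=0.000000, y=1.970000:
  k1 = f(0.000000, 1.970000) = 0.126400
  k2 = f(0.290000, 2.006656) = -0.075101
  y ← 1.970000 + (0.29/2)·(0.126400 + (-0.075101)) = 1.977438
y(0.29) ≈ 1.9774

1.9774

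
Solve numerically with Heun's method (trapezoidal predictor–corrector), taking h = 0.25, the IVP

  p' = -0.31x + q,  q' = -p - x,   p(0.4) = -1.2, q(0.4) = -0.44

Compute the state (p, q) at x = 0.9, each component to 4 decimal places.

Heun on (p,q): k1 = f(x_n, state_n); k2 = f(x_n + h, state_n + h·k1); state_{n+1} = state_n + (h/2)·(k1 + k2).
0.400000: (-1.200000, -0.440000)
  k1 = (-0.564000, 0.800000)
  predictor → (-1.341000, -0.240000)
  k2 = (-0.441500, 0.691000)
  → (-1.325687, -0.253625)
0.650000: (-1.325687, -0.253625)
  k1 = (-0.455125, 0.675687)
  predictor → (-1.439469, -0.084703)
  k2 = (-0.363703, 0.539469)
  → (-1.428041, -0.101730)
(p(0.9), q(0.9)) ≈ (-1.4280, -0.1017)

-1.4280, -0.1017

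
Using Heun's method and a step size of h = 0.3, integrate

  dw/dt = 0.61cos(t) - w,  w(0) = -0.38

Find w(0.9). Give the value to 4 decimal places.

Heun: k1 = f(t_n, w_n); k2 = f(t_n + h, w_n + h·k1); w_{n+1} = w_n + (h/2)·(k1 + k2).
t=0.000000, w=-0.380000:
  k1 = f(0.000000, -0.380000) = 0.990000
  k2 = f(0.300000, -0.083000) = 0.665755
  w ← -0.380000 + (0.3/2)·(0.990000 + 0.665755) = -0.131637
t=0.300000, w=-0.131637:
  k1 = f(0.300000, -0.131637) = 0.714392
  k2 = f(0.600000, 0.082681) = 0.420774
  w ← -0.131637 + (0.3/2)·(0.714392 + 0.420774) = 0.038638
t=0.600000, w=0.038638:
  k1 = f(0.600000, 0.038638) = 0.464817
  k2 = f(0.900000, 0.178083) = 0.201099
  w ← 0.038638 + (0.3/2)·(0.464817 + 0.201099) = 0.138525
w(0.9) ≈ 0.1385

0.1385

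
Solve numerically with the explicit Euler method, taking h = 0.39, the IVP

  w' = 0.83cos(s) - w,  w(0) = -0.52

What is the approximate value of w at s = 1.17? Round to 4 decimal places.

0.4152

Euler: w_{n+1} = w_n + h·f(s_n, w_n).
s=0.000000, w=-0.520000: f=1.350000 → w ← -0.520000 + 0.39·1.350000 = 0.006500
s=0.390000, w=0.006500: f=0.761175 → w ← 0.006500 + 0.39·0.761175 = 0.303358
s=0.780000, w=0.303358: f=0.286700 → w ← 0.303358 + 0.39·0.286700 = 0.415171
w(1.17) ≈ 0.4152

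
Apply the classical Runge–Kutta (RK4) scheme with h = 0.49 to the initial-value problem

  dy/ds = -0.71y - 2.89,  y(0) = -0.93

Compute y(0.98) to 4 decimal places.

RK4: k1 = f(s_n, y_n); k2 = f(s_n + h/2, y_n + (h/2)·k1); k3 = f(s_n + h/2, y_n + (h/2)·k2); k4 = f(s_n + h, y_n + h·k3); y_{n+1} = y_n + (h/6)·(k1 + 2k2 + 2k3 + k4).
s=0.000000, y=-0.930000:
  k1 = f(0.000000, -0.930000) = -2.229700
  k2 = f(0.245000, -1.476276) = -1.841844
  k3 = f(0.245000, -1.381252) = -1.909311
  k4 = f(0.490000, -1.865563) = -1.565451
  y ← -0.930000 + (0.49/6)·(k1 + 2k2 + 2k3 + k4) = -1.852626
s=0.490000, y=-1.852626:
  k1 = f(0.490000, -1.852626) = -1.574636
  k2 = f(0.735000, -2.238412) = -1.300728
  k3 = f(0.735000, -2.171304) = -1.348374
  k4 = f(0.980000, -2.513329) = -1.105536
  y ← -1.852626 + (0.49/6)·(k1 + 2k2 + 2k3 + k4) = -2.504193
y(0.98) ≈ -2.5042

-2.5042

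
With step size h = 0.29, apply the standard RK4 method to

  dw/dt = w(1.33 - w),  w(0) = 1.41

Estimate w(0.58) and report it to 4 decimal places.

RK4: k1 = f(t_n, w_n); k2 = f(t_n + h/2, w_n + (h/2)·k1); k3 = f(t_n + h/2, w_n + (h/2)·k2); k4 = f(t_n + h, w_n + h·k3); w_{n+1} = w_n + (h/6)·(k1 + 2k2 + 2k3 + k4).
t=0.000000, w=1.410000:
  k1 = f(0.000000, 1.410000) = -0.112800
  k2 = f(0.145000, 1.393644) = -0.088697
  k3 = f(0.145000, 1.397139) = -0.093802
  k4 = f(0.290000, 1.382797) = -0.073008
  w ← 1.410000 + (0.29/6)·(k1 + 2k2 + 2k3 + k4) = 1.383378
t=0.290000, w=1.383378:
  k1 = f(0.290000, 1.383378) = -0.073841
  k2 = f(0.435000, 1.372671) = -0.058573
  k3 = f(0.435000, 1.374885) = -0.061711
  k4 = f(0.580000, 1.365481) = -0.048449
  w ← 1.383378 + (0.29/6)·(k1 + 2k2 + 2k3 + k4) = 1.365840
w(0.58) ≈ 1.3658

1.3658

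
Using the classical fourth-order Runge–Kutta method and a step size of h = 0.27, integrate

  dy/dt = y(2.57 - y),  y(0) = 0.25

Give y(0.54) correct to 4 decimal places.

RK4: k1 = f(t_n, y_n); k2 = f(t_n + h/2, y_n + (h/2)·k1); k3 = f(t_n + h/2, y_n + (h/2)·k2); k4 = f(t_n + h, y_n + h·k3); y_{n+1} = y_n + (h/6)·(k1 + 2k2 + 2k3 + k4).
t=0.000000, y=0.250000:
  k1 = f(0.000000, 0.250000) = 0.580000
  k2 = f(0.135000, 0.328300) = 0.735950
  k3 = f(0.135000, 0.349353) = 0.775790
  k4 = f(0.270000, 0.459463) = 0.969714
  y ← 0.250000 + (0.27/6)·(k1 + 2k2 + 2k3 + k4) = 0.455794
t=0.270000, y=0.455794:
  k1 = f(0.270000, 0.455794) = 0.963642
  k2 = f(0.405000, 0.585885) = 1.162464
  k3 = f(0.405000, 0.612726) = 1.199273
  k4 = f(0.540000, 0.779598) = 1.395793
  y ← 0.455794 + (0.27/6)·(k1 + 2k2 + 2k3 + k4) = 0.774525
y(0.54) ≈ 0.7745

0.7745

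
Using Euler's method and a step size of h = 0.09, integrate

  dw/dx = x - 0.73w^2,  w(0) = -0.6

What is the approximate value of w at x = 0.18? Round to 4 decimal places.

-0.6411

Euler: w_{n+1} = w_n + h·f(x_n, w_n).
x=0.000000, w=-0.600000: f=-0.262800 → w ← -0.600000 + 0.09·(-0.262800) = -0.623652
x=0.090000, w=-0.623652: f=-0.193928 → w ← -0.623652 + 0.09·(-0.193928) = -0.641105
w(0.18) ≈ -0.6411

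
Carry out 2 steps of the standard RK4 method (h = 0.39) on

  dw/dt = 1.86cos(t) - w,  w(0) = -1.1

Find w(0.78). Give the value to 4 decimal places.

0.3843

RK4: k1 = f(t_n, w_n); k2 = f(t_n + h/2, w_n + (h/2)·k1); k3 = f(t_n + h/2, w_n + (h/2)·k2); k4 = f(t_n + h, w_n + h·k3); w_{n+1} = w_n + (h/6)·(k1 + 2k2 + 2k3 + k4).
t=0.000000, w=-1.100000:
  k1 = f(0.000000, -1.100000) = 2.960000
  k2 = f(0.195000, -0.522800) = 2.347549
  k3 = f(0.195000, -0.642228) = 2.466977
  k4 = f(0.390000, -0.137879) = 1.858210
  w ← -1.100000 + (0.39/6)·(k1 + 2k2 + 2k3 + k4) = -0.160928
t=0.390000, w=-0.160928:
  k1 = f(0.390000, -0.160928) = 1.881259
  k2 = f(0.585000, 0.205917) = 1.344787
  k3 = f(0.585000, 0.101305) = 1.449399
  k4 = f(0.780000, 0.404338) = 0.917962
  w ← -0.160928 + (0.39/6)·(k1 + 2k2 + 2k3 + k4) = 0.384265
w(0.78) ≈ 0.3843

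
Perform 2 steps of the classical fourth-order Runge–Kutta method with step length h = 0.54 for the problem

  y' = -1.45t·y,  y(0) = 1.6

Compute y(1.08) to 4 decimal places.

0.6868

RK4: k1 = f(t_n, y_n); k2 = f(t_n + h/2, y_n + (h/2)·k1); k3 = f(t_n + h/2, y_n + (h/2)·k2); k4 = f(t_n + h, y_n + h·k3); y_{n+1} = y_n + (h/6)·(k1 + 2k2 + 2k3 + k4).
t=0.000000, y=1.600000:
  k1 = f(0.000000, 1.600000) = 0.000000
  k2 = f(0.270000, 1.600000) = -0.626400
  k3 = f(0.270000, 1.430872) = -0.560186
  k4 = f(0.540000, 1.297499) = -1.015942
  y ← 1.600000 + (0.54/6)·(k1 + 2k2 + 2k3 + k4) = 1.294980
t=0.540000, y=1.294980:
  k1 = f(0.540000, 1.294980) = -1.013969
  k2 = f(0.810000, 1.021208) = -1.199409
  k3 = f(0.810000, 0.971139) = -1.140603
  k4 = f(1.080000, 0.679054) = -1.063399
  y ← 1.294980 + (0.54/6)·(k1 + 2k2 + 2k3 + k4) = 0.686814
y(1.08) ≈ 0.6868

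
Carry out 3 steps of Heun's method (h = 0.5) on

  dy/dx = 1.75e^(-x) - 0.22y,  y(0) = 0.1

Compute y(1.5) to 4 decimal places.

1.1943

Heun: k1 = f(x_n, y_n); k2 = f(x_n + h, y_n + h·k1); y_{n+1} = y_n + (h/2)·(k1 + k2).
x=0.000000, y=0.100000:
  k1 = f(0.000000, 0.100000) = 1.728000
  k2 = f(0.500000, 0.964000) = 0.849349
  y ← 0.100000 + (0.5/2)·(1.728000 + 0.849349) = 0.744337
x=0.500000, y=0.744337:
  k1 = f(0.500000, 0.744337) = 0.897674
  k2 = f(1.000000, 1.193174) = 0.381291
  y ← 0.744337 + (0.5/2)·(0.897674 + 0.381291) = 1.064078
x=1.000000, y=1.064078:
  k1 = f(1.000000, 1.064078) = 0.409692
  k2 = f(1.500000, 1.268924) = 0.111314
  y ← 1.064078 + (0.5/2)·(0.409692 + 0.111314) = 1.194330
y(1.5) ≈ 1.1943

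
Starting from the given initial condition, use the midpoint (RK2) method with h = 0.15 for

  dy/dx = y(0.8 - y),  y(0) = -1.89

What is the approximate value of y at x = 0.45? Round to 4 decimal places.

Midpoint: k1 = f(x_n, y_n); k2 = f(x_n + h/2, y_n + (h/2)·k1); y_{n+1} = y_n + h·k2.
x=0.000000, y=-1.890000:
  k1 = f(0.000000, -1.890000) = -5.084100
  k2 = f(0.075000, -2.271307) = -6.975884
  y ← -1.890000 + 0.15·(-6.975884) = -2.936383
x=0.150000, y=-2.936383:
  k1 = f(0.150000, -2.936383) = -10.971449
  k2 = f(0.225000, -3.759241) = -17.139287
  y ← -2.936383 + 0.15·(-17.139287) = -5.507276
x=0.300000, y=-5.507276:
  k1 = f(0.300000, -5.507276) = -34.735906
  k2 = f(0.375000, -8.112469) = -72.302122
  y ← -5.507276 + 0.15·(-72.302122) = -16.352594
y(0.45) ≈ -16.3526

-16.3526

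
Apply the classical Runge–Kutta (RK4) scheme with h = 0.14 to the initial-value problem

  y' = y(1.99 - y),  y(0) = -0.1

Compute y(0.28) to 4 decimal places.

-0.1814

RK4: k1 = f(t_n, y_n); k2 = f(t_n + h/2, y_n + (h/2)·k1); k3 = f(t_n + h/2, y_n + (h/2)·k2); k4 = f(t_n + h, y_n + h·k3); y_{n+1} = y_n + (h/6)·(k1 + 2k2 + 2k3 + k4).
t=0.000000, y=-0.100000:
  k1 = f(0.000000, -0.100000) = -0.209000
  k2 = f(0.070000, -0.114630) = -0.241254
  k3 = f(0.070000, -0.116888) = -0.246269
  k4 = f(0.140000, -0.134478) = -0.285695
  y ← -0.100000 + (0.14/6)·(k1 + 2k2 + 2k3 + k4) = -0.134294
t=0.140000, y=-0.134294:
  k1 = f(0.140000, -0.134294) = -0.285280
  k2 = f(0.210000, -0.154264) = -0.330782
  k3 = f(0.210000, -0.157449) = -0.338113
  k4 = f(0.280000, -0.181630) = -0.394433
  y ← -0.134294 + (0.14/6)·(k1 + 2k2 + 2k3 + k4) = -0.181369
y(0.28) ≈ -0.1814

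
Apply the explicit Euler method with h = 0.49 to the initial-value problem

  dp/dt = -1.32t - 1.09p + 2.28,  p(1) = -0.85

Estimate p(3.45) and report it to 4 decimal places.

-1.0376

Euler: p_{n+1} = p_n + h·f(t_n, p_n).
t=1.000000, p=-0.850000: f=1.886500 → p ← -0.850000 + 0.49·1.886500 = 0.074385
t=1.490000, p=0.074385: f=0.232120 → p ← 0.074385 + 0.49·0.232120 = 0.188124
t=1.980000, p=0.188124: f=-0.538655 → p ← 0.188124 + 0.49·(-0.538655) = -0.075817
t=2.470000, p=-0.075817: f=-0.897759 → p ← -0.075817 + 0.49·(-0.897759) = -0.515719
t=2.960000, p=-0.515719: f=-1.065066 → p ← -0.515719 + 0.49·(-1.065066) = -1.037602
p(3.45) ≈ -1.0376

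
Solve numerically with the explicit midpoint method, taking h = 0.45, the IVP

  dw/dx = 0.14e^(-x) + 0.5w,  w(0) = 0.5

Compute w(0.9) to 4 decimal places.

0.8900

Midpoint: k1 = f(x_n, w_n); k2 = f(x_n + h/2, w_n + (h/2)·k1); w_{n+1} = w_n + h·k2.
x=0.000000, w=0.500000:
  k1 = f(0.000000, 0.500000) = 0.390000
  k2 = f(0.225000, 0.587750) = 0.405667
  w ← 0.500000 + 0.45·0.405667 = 0.682550
x=0.450000, w=0.682550:
  k1 = f(0.450000, 0.682550) = 0.430543
  k2 = f(0.675000, 0.779422) = 0.460993
  w ← 0.682550 + 0.45·0.460993 = 0.889997
w(0.9) ≈ 0.8900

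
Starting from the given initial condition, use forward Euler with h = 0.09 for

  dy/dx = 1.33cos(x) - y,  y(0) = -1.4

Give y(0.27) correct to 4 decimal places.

-0.7296

Euler: y_{n+1} = y_n + h·f(x_n, y_n).
x=0.000000, y=-1.400000: f=2.730000 → y ← -1.400000 + 0.09·2.730000 = -1.154300
x=0.090000, y=-1.154300: f=2.478917 → y ← -1.154300 + 0.09·2.478917 = -0.931197
x=0.180000, y=-0.931197: f=2.239710 → y ← -0.931197 + 0.09·2.239710 = -0.729624
y(0.27) ≈ -0.7296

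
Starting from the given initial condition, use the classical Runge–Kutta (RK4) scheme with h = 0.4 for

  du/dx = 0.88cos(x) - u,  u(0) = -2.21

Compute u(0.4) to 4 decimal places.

-1.2000

RK4: k1 = f(x_n, u_n); k2 = f(x_n + h/2, u_n + (h/2)·k1); k3 = f(x_n + h/2, u_n + (h/2)·k2); k4 = f(x_n + h, u_n + h·k3); u_{n+1} = u_n + (h/6)·(k1 + 2k2 + 2k3 + k4).
x=0.000000, u=-2.210000:
  k1 = f(0.000000, -2.210000) = 3.090000
  k2 = f(0.200000, -1.592000) = 2.454459
  k3 = f(0.200000, -1.719108) = 2.581567
  k4 = f(0.400000, -1.177373) = 1.987907
  u ← -2.210000 + (0.4/6)·(k1 + 2k2 + 2k3 + k4) = -1.200003
u(0.4) ≈ -1.2000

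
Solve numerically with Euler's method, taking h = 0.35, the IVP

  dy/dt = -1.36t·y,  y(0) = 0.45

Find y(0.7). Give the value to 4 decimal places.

Euler: y_{n+1} = y_n + h·f(t_n, y_n).
t=0.000000, y=0.450000: f=0.000000 → y ← 0.450000 + 0.35·0.000000 = 0.450000
t=0.350000, y=0.450000: f=-0.214200 → y ← 0.450000 + 0.35·(-0.214200) = 0.375030
y(0.7) ≈ 0.3750

0.3750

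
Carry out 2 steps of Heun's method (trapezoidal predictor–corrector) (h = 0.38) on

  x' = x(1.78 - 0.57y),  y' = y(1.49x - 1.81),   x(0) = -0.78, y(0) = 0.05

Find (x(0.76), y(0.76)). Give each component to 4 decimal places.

Heun on (x,y): k1 = f(t_n, state_n); k2 = f(t_n + h, state_n + h·k1); state_{n+1} = state_n + (h/2)·(k1 + k2).
0.000000: (-0.780000, 0.050000)
  k1 = (-1.366170, -0.148610)
  predictor → (-1.299145, -0.006472)
  k2 = (-2.317270, 0.024242)
  → (-1.479854, 0.026370)
0.380000: (-1.479854, 0.026370)
  k1 = (-2.611896, -0.105875)
  predictor → (-2.472374, -0.013863)
  k2 = (-4.420361, 0.076158)
  → (-2.815982, 0.020724)
(x(0.76), y(0.76)) ≈ (-2.8160, 0.0207)

-2.8160, 0.0207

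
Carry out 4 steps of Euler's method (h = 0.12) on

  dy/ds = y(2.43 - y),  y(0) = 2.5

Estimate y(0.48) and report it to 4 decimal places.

2.4471

Euler: y_{n+1} = y_n + h·f(s_n, y_n).
s=0.000000, y=2.500000: f=-0.175000 → y ← 2.500000 + 0.12·(-0.175000) = 2.479000
s=0.120000, y=2.479000: f=-0.121471 → y ← 2.479000 + 0.12·(-0.121471) = 2.464423
s=0.240000, y=2.464423: f=-0.084834 → y ← 2.464423 + 0.12·(-0.084834) = 2.454243
s=0.360000, y=2.454243: f=-0.059499 → y ← 2.454243 + 0.12·(-0.059499) = 2.447103
y(0.48) ≈ 2.4471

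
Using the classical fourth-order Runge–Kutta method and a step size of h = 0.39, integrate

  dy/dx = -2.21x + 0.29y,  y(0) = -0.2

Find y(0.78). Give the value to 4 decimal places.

RK4: k1 = f(x_n, y_n); k2 = f(x_n + h/2, y_n + (h/2)·k1); k3 = f(x_n + h/2, y_n + (h/2)·k2); k4 = f(x_n + h, y_n + h·k3); y_{n+1} = y_n + (h/6)·(k1 + 2k2 + 2k3 + k4).
x=0.000000, y=-0.200000:
  k1 = f(0.000000, -0.200000) = -0.058000
  k2 = f(0.195000, -0.211310) = -0.492230
  k3 = f(0.195000, -0.295985) = -0.516786
  k4 = f(0.390000, -0.401546) = -0.978348
  y ← -0.200000 + (0.39/6)·(k1 + 2k2 + 2k3 + k4) = -0.398535
x=0.390000, y=-0.398535:
  k1 = f(0.390000, -0.398535) = -0.977475
  k2 = f(0.585000, -0.589142) = -1.463701
  k3 = f(0.585000, -0.683956) = -1.491197
  k4 = f(0.780000, -0.980102) = -2.008029
  y ← -0.398535 + (0.39/6)·(k1 + 2k2 + 2k3 + k4) = -0.976729
y(0.78) ≈ -0.9767

-0.9767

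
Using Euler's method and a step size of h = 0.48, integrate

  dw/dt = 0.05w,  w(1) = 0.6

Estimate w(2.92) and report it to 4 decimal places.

0.6597

Euler: w_{n+1} = w_n + h·f(t_n, w_n).
t=1.000000, w=0.600000: f=0.030000 → w ← 0.600000 + 0.48·0.030000 = 0.614400
t=1.480000, w=0.614400: f=0.030720 → w ← 0.614400 + 0.48·0.030720 = 0.629146
t=1.960000, w=0.629146: f=0.031457 → w ← 0.629146 + 0.48·0.031457 = 0.644245
t=2.440000, w=0.644245: f=0.032212 → w ← 0.644245 + 0.48·0.032212 = 0.659707
w(2.92) ≈ 0.6597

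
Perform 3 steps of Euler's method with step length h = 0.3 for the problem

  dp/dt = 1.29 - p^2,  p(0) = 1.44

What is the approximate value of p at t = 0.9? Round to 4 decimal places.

Euler: p_{n+1} = p_n + h·f(t_n, p_n).
t=0.000000, p=1.440000: f=-0.783600 → p ← 1.440000 + 0.3·(-0.783600) = 1.204920
t=0.300000, p=1.204920: f=-0.161832 → p ← 1.204920 + 0.3·(-0.161832) = 1.156370
t=0.600000, p=1.156370: f=-0.047192 → p ← 1.156370 + 0.3·(-0.047192) = 1.142213
p(0.9) ≈ 1.1422

1.1422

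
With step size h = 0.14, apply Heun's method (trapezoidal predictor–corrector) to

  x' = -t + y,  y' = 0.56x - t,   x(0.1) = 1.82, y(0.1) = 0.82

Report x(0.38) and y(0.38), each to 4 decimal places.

2.0168, 1.0538

Heun on (x,y): k1 = f(t_n, state_n); k2 = f(t_n + h, state_n + h·k1); state_{n+1} = state_n + (h/2)·(k1 + k2).
0.100000: (1.820000, 0.820000)
  k1 = (0.720000, 0.919200)
  predictor → (1.920800, 0.948688)
  k2 = (0.708688, 0.835648)
  → (1.920008, 0.942839)
0.240000: (1.920008, 0.942839)
  k1 = (0.702839, 0.835205)
  predictor → (2.018406, 1.059768)
  k2 = (0.679768, 0.750307)
  → (2.016791, 1.053825)
(x(0.38), y(0.38)) ≈ (2.0168, 1.0538)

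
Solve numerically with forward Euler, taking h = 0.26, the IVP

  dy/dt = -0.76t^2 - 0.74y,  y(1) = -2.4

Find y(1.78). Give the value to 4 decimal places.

-2.1029

Euler: y_{n+1} = y_n + h·f(t_n, y_n).
t=1.000000, y=-2.400000: f=1.016000 → y ← -2.400000 + 0.26·1.016000 = -2.135840
t=1.260000, y=-2.135840: f=0.373946 → y ← -2.135840 + 0.26·0.373946 = -2.038614
t=1.520000, y=-2.038614: f=-0.247330 → y ← -2.038614 + 0.26·(-0.247330) = -2.102920
y(1.78) ≈ -2.1029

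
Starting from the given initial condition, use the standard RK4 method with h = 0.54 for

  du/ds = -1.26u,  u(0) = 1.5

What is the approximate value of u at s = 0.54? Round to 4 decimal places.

RK4: k1 = f(s_n, u_n); k2 = f(s_n + h/2, u_n + (h/2)·k1); k3 = f(s_n + h/2, u_n + (h/2)·k2); k4 = f(s_n + h, u_n + h·k3); u_{n+1} = u_n + (h/6)·(k1 + 2k2 + 2k3 + k4).
s=0.000000, u=1.500000:
  k1 = f(0.000000, 1.500000) = -1.890000
  k2 = f(0.270000, 0.989700) = -1.247022
  k3 = f(0.270000, 1.163304) = -1.465763
  k4 = f(0.540000, 0.708488) = -0.892695
  u ← 1.500000 + (0.54/6)·(k1 + 2k2 + 2k3 + k4) = 0.761256
u(0.54) ≈ 0.7613

0.7613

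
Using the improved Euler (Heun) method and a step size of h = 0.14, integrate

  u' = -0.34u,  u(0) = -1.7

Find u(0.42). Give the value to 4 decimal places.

Heun: k1 = f(s_n, u_n); k2 = f(s_n + h, u_n + h·k1); u_{n+1} = u_n + (h/2)·(k1 + k2).
s=0.000000, u=-1.700000:
  k1 = f(0.000000, -1.700000) = 0.578000
  k2 = f(0.140000, -1.619080) = 0.550487
  u ← -1.700000 + (0.14/2)·(0.578000 + 0.550487) = -1.621006
s=0.140000, u=-1.621006:
  k1 = f(0.140000, -1.621006) = 0.551142
  k2 = f(0.280000, -1.543846) = 0.524908
  u ← -1.621006 + (0.14/2)·(0.551142 + 0.524908) = -1.545682
s=0.280000, u=-1.545682:
  k1 = f(0.280000, -1.545682) = 0.525532
  k2 = f(0.420000, -1.472108) = 0.500517
  u ← -1.545682 + (0.14/2)·(0.525532 + 0.500517) = -1.473859
u(0.42) ≈ -1.4739

-1.4739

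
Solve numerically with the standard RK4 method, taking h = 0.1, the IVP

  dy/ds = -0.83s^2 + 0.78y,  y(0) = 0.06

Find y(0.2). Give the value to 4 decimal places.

0.0678

RK4: k1 = f(s_n, y_n); k2 = f(s_n + h/2, y_n + (h/2)·k1); k3 = f(s_n + h/2, y_n + (h/2)·k2); k4 = f(s_n + h, y_n + h·k3); y_{n+1} = y_n + (h/6)·(k1 + 2k2 + 2k3 + k4).
s=0.000000, y=0.060000:
  k1 = f(0.000000, 0.060000) = 0.046800
  k2 = f(0.050000, 0.062340) = 0.046550
  k3 = f(0.050000, 0.062328) = 0.046540
  k4 = f(0.100000, 0.064654) = 0.042130
  y ← 0.060000 + (0.1/6)·(k1 + 2k2 + 2k3 + k4) = 0.064585
s=0.100000, y=0.064585:
  k1 = f(0.100000, 0.064585) = 0.042076
  k2 = f(0.150000, 0.066689) = 0.033342
  k3 = f(0.150000, 0.066252) = 0.033002
  k4 = f(0.200000, 0.067885) = 0.019751
  y ← 0.064585 + (0.1/6)·(k1 + 2k2 + 2k3 + k4) = 0.067827
y(0.2) ≈ 0.0678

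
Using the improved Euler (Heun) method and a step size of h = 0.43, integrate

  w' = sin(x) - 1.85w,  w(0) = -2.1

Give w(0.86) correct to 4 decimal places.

-0.3419

Heun: k1 = f(x_n, w_n); k2 = f(x_n + h, w_n + h·k1); w_{n+1} = w_n + (h/2)·(k1 + k2).
x=0.000000, w=-2.100000:
  k1 = f(0.000000, -2.100000) = 3.885000
  k2 = f(0.430000, -0.429450) = 1.211353
  w ← -2.100000 + (0.43/2)·(3.885000 + 1.211353) = -1.004284
x=0.430000, w=-1.004284:
  k1 = f(0.430000, -1.004284) = 2.274796
  k2 = f(0.860000, -0.026122) = 0.806168
  w ← -1.004284 + (0.43/2)·(2.274796 + 0.806168) = -0.341877
w(0.86) ≈ -0.3419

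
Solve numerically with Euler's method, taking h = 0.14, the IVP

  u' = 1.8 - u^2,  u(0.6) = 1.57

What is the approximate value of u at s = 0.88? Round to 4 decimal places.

1.4235

Euler: u_{n+1} = u_n + h·f(s_n, u_n).
s=0.600000, u=1.570000: f=-0.664900 → u ← 1.570000 + 0.14·(-0.664900) = 1.476914
s=0.740000, u=1.476914: f=-0.381275 → u ← 1.476914 + 0.14·(-0.381275) = 1.423536
u(0.88) ≈ 1.4235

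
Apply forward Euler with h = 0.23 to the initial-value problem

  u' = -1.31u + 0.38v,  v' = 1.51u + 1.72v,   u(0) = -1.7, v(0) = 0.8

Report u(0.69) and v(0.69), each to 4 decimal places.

-0.4834, 0.2275

Euler on (u,v): u_{n+1} = u_n + h·u', v_{n+1} = v_n + h·v'.
0.000000: (-1.700000, 0.800000); f=(2.531000, -1.191000) → (-1.117870, 0.526070)
0.230000: (-1.117870, 0.526070); f=(1.664316, -0.783143) → (-0.735077, 0.345947)
0.460000: (-0.735077, 0.345947); f=(1.094411, -0.514938) → (-0.483363, 0.227511)
(u(0.69), v(0.69)) ≈ (-0.4834, 0.2275)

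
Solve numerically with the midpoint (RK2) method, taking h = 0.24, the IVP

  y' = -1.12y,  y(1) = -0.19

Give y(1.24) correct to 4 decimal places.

-0.1458

Midpoint: k1 = f(x_n, y_n); k2 = f(x_n + h/2, y_n + (h/2)·k1); y_{n+1} = y_n + h·k2.
x=1.000000, y=-0.190000:
  k1 = f(1.000000, -0.190000) = 0.212800
  k2 = f(1.120000, -0.164464) = 0.184200
  y ← -0.190000 + 0.24·0.184200 = -0.145792
y(1.24) ≈ -0.1458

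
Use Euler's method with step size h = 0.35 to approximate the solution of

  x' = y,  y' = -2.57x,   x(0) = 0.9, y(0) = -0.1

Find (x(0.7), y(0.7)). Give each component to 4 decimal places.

Euler on (x,y): x_{n+1} = x_n + h·x', y_{n+1} = y_n + h·y'.
0.000000: (0.900000, -0.100000); f=(-0.100000, -2.313000) → (0.865000, -0.909550)
0.350000: (0.865000, -0.909550); f=(-0.909550, -2.223050) → (0.546658, -1.687617)
(x(0.7), y(0.7)) ≈ (0.5467, -1.6876)

0.5467, -1.6876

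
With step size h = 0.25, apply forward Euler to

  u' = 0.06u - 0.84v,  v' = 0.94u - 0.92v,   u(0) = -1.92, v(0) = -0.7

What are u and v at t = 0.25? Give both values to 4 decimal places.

Euler on (u,v): u_{n+1} = u_n + h·u', v_{n+1} = v_n + h·v'.
0.000000: (-1.920000, -0.700000); f=(0.472800, -1.160800) → (-1.801800, -0.990200)
(u(0.25), v(0.25)) ≈ (-1.8018, -0.9902)

-1.8018, -0.9902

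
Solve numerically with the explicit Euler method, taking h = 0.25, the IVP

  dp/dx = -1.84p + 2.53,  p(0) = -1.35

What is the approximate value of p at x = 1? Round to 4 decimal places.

1.1433

Euler: p_{n+1} = p_n + h·f(x_n, p_n).
x=0.000000, p=-1.350000: f=5.014000 → p ← -1.350000 + 0.25·5.014000 = -0.096500
x=0.250000, p=-0.096500: f=2.707560 → p ← -0.096500 + 0.25·2.707560 = 0.580390
x=0.500000, p=0.580390: f=1.462082 → p ← 0.580390 + 0.25·1.462082 = 0.945911
x=0.750000, p=0.945911: f=0.789524 → p ← 0.945911 + 0.25·0.789524 = 1.143292
p(1) ≈ 1.1433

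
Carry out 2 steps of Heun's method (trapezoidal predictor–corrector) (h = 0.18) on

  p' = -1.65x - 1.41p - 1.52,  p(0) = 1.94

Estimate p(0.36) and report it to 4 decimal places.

Heun: k1 = f(x_n, p_n); k2 = f(x_n + h, p_n + h·k1); p_{n+1} = p_n + (h/2)·(k1 + k2).
x=0.000000, p=1.940000:
  k1 = f(0.000000, 1.940000) = -4.255400
  k2 = f(0.180000, 1.174028) = -3.472379
  p ← 1.940000 + (0.18/2)·(-4.255400 + (-3.472379)) = 1.244500
x=0.180000, p=1.244500:
  k1 = f(0.180000, 1.244500) = -3.571745
  k2 = f(0.360000, 0.601586) = -2.962236
  p ← 1.244500 + (0.18/2)·(-3.571745 + (-2.962236)) = 0.656442
p(0.36) ≈ 0.6564

0.6564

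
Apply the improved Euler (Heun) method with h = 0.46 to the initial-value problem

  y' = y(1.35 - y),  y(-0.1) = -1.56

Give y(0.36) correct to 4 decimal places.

-6.7981

Heun: k1 = f(t_n, y_n); k2 = f(t_n + h, y_n + h·k1); y_{n+1} = y_n + (h/2)·(k1 + k2).
t=-0.100000, y=-1.560000:
  k1 = f(-0.100000, -1.560000) = -4.539600
  k2 = f(0.360000, -3.648216) = -18.234572
  y ← -1.560000 + (0.46/2)·(-4.539600 + (-18.234572)) = -6.798059
y(0.36) ≈ -6.7981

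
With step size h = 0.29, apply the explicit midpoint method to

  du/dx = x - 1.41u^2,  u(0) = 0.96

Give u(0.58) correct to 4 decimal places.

0.6940

Midpoint: k1 = f(x_n, u_n); k2 = f(x_n + h/2, u_n + (h/2)·k1); u_{n+1} = u_n + h·k2.
x=0.000000, u=0.960000:
  k1 = f(0.000000, 0.960000) = -1.299456
  k2 = f(0.145000, 0.771579) = -0.694421
  u ← 0.960000 + 0.29·(-0.694421) = 0.758618
x=0.290000, u=0.758618:
  k1 = f(0.290000, 0.758618) = -0.521457
  k2 = f(0.435000, 0.683007) = -0.222762
  u ← 0.758618 + 0.29·(-0.222762) = 0.694017
u(0.58) ≈ 0.6940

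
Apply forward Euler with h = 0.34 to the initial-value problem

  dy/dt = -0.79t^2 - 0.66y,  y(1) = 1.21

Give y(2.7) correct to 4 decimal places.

-2.7847

Euler: y_{n+1} = y_n + h·f(t_n, y_n).
t=1.000000, y=1.210000: f=-1.588600 → y ← 1.210000 + 0.34·(-1.588600) = 0.669876
t=1.340000, y=0.669876: f=-1.860642 → y ← 0.669876 + 0.34·(-1.860642) = 0.037258
t=1.680000, y=0.037258: f=-2.254286 → y ← 0.037258 + 0.34·(-2.254286) = -0.729200
t=2.020000, y=-0.729200: f=-2.742244 → y ← -0.729200 + 0.34·(-2.742244) = -1.661563
t=2.360000, y=-1.661563: f=-3.303353 → y ← -1.661563 + 0.34·(-3.303353) = -2.784703
y(2.7) ≈ -2.7847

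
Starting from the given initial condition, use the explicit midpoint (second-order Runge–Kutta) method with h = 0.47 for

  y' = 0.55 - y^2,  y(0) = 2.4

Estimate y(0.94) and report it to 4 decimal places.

1.6021

Midpoint: k1 = f(x_n, y_n); k2 = f(x_n + h/2, y_n + (h/2)·k1); y_{n+1} = y_n + h·k2.
x=0.000000, y=2.400000:
  k1 = f(0.000000, 2.400000) = -5.210000
  k2 = f(0.235000, 1.175650) = -0.832153
  y ← 2.400000 + 0.47·(-0.832153) = 2.008888
x=0.470000, y=2.008888:
  k1 = f(0.470000, 2.008888) = -3.485632
  k2 = f(0.705000, 1.189765) = -0.865540
  y ← 2.008888 + 0.47·(-0.865540) = 1.602084
y(0.94) ≈ 1.6021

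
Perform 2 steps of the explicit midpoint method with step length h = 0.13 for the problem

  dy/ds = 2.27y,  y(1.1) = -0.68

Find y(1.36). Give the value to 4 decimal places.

-1.2185

Midpoint: k1 = f(s_n, y_n); k2 = f(s_n + h/2, y_n + (h/2)·k1); y_{n+1} = y_n + h·k2.
s=1.100000, y=-0.680000:
  k1 = f(1.100000, -0.680000) = -1.543600
  k2 = f(1.165000, -0.780334) = -1.771358
  y ← -0.680000 + 0.13·(-1.771358) = -0.910277
s=1.230000, y=-0.910277:
  k1 = f(1.230000, -0.910277) = -2.066328
  k2 = f(1.295000, -1.044588) = -2.371214
  y ← -0.910277 + 0.13·(-2.371214) = -1.218534
y(1.36) ≈ -1.2185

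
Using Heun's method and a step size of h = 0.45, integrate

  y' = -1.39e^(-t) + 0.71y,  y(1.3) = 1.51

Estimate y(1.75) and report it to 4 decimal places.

1.9027

Heun: k1 = f(t_n, y_n); k2 = f(t_n + h, y_n + h·k1); y_{n+1} = y_n + (h/2)·(k1 + k2).
t=1.300000, y=1.510000:
  k1 = f(1.300000, 1.510000) = 0.693281
  k2 = f(1.750000, 1.821976) = 1.052057
  y ← 1.510000 + (0.45/2)·(0.693281 + 1.052057) = 1.902701
y(1.75) ≈ 1.9027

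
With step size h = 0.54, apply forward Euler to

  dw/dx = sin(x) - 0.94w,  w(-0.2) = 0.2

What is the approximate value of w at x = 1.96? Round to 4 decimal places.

Euler: w_{n+1} = w_n + h·f(x_n, w_n).
x=-0.200000, w=0.200000: f=-0.386669 → w ← 0.200000 + 0.54·(-0.386669) = -0.008801
x=0.340000, w=-0.008801: f=0.341760 → w ← -0.008801 + 0.54·0.341760 = 0.175749
x=0.880000, w=0.175749: f=0.605535 → w ← 0.175749 + 0.54·0.605535 = 0.502738
x=1.420000, w=0.502738: f=0.516078 → w ← 0.502738 + 0.54·0.516078 = 0.781420
w(1.96) ≈ 0.7814

0.7814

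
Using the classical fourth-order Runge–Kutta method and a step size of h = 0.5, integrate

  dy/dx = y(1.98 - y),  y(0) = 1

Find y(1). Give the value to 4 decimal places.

RK4: k1 = f(x_n, y_n); k2 = f(x_n + h/2, y_n + (h/2)·k1); k3 = f(x_n + h/2, y_n + (h/2)·k2); k4 = f(x_n + h, y_n + h·k3); y_{n+1} = y_n + (h/6)·(k1 + 2k2 + 2k3 + k4).
x=0.000000, y=1.000000:
  k1 = f(0.000000, 1.000000) = 0.980000
  k2 = f(0.250000, 1.245000) = 0.915075
  k3 = f(0.250000, 1.228769) = 0.923089
  k4 = f(0.500000, 1.461545) = 0.757746
  y ← 1.000000 + (0.5/6)·(k1 + 2k2 + 2k3 + k4) = 1.451173
x=0.500000, y=1.451173:
  k1 = f(0.500000, 1.451173) = 0.767420
  k2 = f(0.750000, 1.643028) = 0.553655
  k3 = f(0.750000, 1.589587) = 0.620596
  k4 = f(1.000000, 1.761471) = 0.384933
  y ← 1.451173 + (0.5/6)·(k1 + 2k2 + 2k3 + k4) = 1.742911
y(1) ≈ 1.7429

1.7429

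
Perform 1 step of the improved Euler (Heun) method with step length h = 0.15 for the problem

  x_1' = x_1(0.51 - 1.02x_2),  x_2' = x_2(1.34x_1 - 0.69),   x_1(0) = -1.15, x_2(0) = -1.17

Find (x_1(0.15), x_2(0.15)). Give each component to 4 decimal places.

Heun on (x_1,x_2): k1 = f(t_n, state_n); k2 = f(t_n + h, state_n + h·k1); state_{n+1} = state_n + (h/2)·(k1 + k2).
0.000000: (-1.150000, -1.170000)
  k1 = (-1.958910, 2.610270)
  predictor → (-1.443836, -0.778459)
  k2 = (-1.882804, 2.043254)
  → (-1.438129, -0.820986)
(x_1(0.15), x_2(0.15)) ≈ (-1.4381, -0.8210)

-1.4381, -0.8210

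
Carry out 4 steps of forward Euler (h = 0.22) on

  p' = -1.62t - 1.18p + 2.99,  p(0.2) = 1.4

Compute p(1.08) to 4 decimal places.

1.6068

Euler: p_{n+1} = p_n + h·f(t_n, p_n).
t=0.200000, p=1.400000: f=1.014000 → p ← 1.400000 + 0.22·1.014000 = 1.623080
t=0.420000, p=1.623080: f=0.394366 → p ← 1.623080 + 0.22·0.394366 = 1.709840
t=0.640000, p=1.709840: f=-0.064412 → p ← 1.709840 + 0.22·(-0.064412) = 1.695670
t=0.860000, p=1.695670: f=-0.404090 → p ← 1.695670 + 0.22·(-0.404090) = 1.606770
p(1.08) ≈ 1.6068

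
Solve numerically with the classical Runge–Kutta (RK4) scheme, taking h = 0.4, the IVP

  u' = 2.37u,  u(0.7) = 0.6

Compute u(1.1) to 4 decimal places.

1.5438

RK4: k1 = f(t_n, u_n); k2 = f(t_n + h/2, u_n + (h/2)·k1); k3 = f(t_n + h/2, u_n + (h/2)·k2); k4 = f(t_n + h, u_n + h·k3); u_{n+1} = u_n + (h/6)·(k1 + 2k2 + 2k3 + k4).
t=0.700000, u=0.600000:
  k1 = f(0.700000, 0.600000) = 1.422000
  k2 = f(0.900000, 0.884400) = 2.096028
  k3 = f(0.900000, 1.019206) = 2.415517
  k4 = f(1.100000, 1.566207) = 3.711910
  u ← 0.600000 + (0.4/6)·(k1 + 2k2 + 2k3 + k4) = 1.543800
u(1.1) ≈ 1.5438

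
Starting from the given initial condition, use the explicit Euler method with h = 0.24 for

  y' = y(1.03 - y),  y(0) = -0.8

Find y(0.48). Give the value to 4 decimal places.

-1.7541

Euler: y_{n+1} = y_n + h·f(s_n, y_n).
s=0.000000, y=-0.800000: f=-1.464000 → y ← -0.800000 + 0.24·(-1.464000) = -1.151360
s=0.240000, y=-1.151360: f=-2.511531 → y ← -1.151360 + 0.24·(-2.511531) = -1.754127
y(0.48) ≈ -1.7541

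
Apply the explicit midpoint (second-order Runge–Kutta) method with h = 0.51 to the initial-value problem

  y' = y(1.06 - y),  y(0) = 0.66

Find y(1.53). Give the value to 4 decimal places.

0.9442

Midpoint: k1 = f(x_n, y_n); k2 = f(x_n + h/2, y_n + (h/2)·k1); y_{n+1} = y_n + h·k2.
x=0.000000, y=0.660000:
  k1 = f(0.000000, 0.660000) = 0.264000
  k2 = f(0.255000, 0.727320) = 0.241965
  y ← 0.660000 + 0.51·0.241965 = 0.783402
x=0.510000, y=0.783402:
  k1 = f(0.510000, 0.783402) = 0.216687
  k2 = f(0.765000, 0.838657) = 0.185631
  y ← 0.783402 + 0.51·0.185631 = 0.878074
x=1.020000, y=0.878074:
  k1 = f(1.020000, 0.878074) = 0.159745
  k2 = f(1.275000, 0.918809) = 0.129728
  y ← 0.878074 + 0.51·0.129728 = 0.944235
y(1.53) ≈ 0.9442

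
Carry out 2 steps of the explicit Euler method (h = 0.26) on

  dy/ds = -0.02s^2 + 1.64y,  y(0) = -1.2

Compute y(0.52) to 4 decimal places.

-2.4419

Euler: y_{n+1} = y_n + h·f(s_n, y_n).
s=0.000000, y=-1.200000: f=-1.968000 → y ← -1.200000 + 0.26·(-1.968000) = -1.711680
s=0.260000, y=-1.711680: f=-2.808507 → y ← -1.711680 + 0.26·(-2.808507) = -2.441892
y(0.52) ≈ -2.4419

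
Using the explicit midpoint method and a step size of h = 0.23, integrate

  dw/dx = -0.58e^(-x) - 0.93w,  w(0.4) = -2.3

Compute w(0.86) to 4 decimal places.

Midpoint: k1 = f(x_n, w_n); k2 = f(x_n + h/2, w_n + (h/2)·k1); w_{n+1} = w_n + h·k2.
x=0.400000, w=-2.300000:
  k1 = f(0.400000, -2.300000) = 1.750214
  k2 = f(0.515000, -2.098725) = 1.605264
  w ← -2.300000 + 0.23·1.605264 = -1.930789
x=0.630000, w=-1.930789:
  k1 = f(0.630000, -1.930789) = 1.486731
  k2 = f(0.745000, -1.759815) = 1.361282
  w ← -1.930789 + 0.23·1.361282 = -1.617694
w(0.86) ≈ -1.6177

-1.6177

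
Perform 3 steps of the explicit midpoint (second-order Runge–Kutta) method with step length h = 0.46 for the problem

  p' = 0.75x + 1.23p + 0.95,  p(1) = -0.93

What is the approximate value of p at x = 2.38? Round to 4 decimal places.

Midpoint: k1 = f(x_n, p_n); k2 = f(x_n + h/2, p_n + (h/2)·k1); p_{n+1} = p_n + h·k2.
x=1.000000, p=-0.930000:
  k1 = f(1.000000, -0.930000) = 0.556100
  k2 = f(1.230000, -0.802097) = 0.885921
  p ← -0.930000 + 0.46·0.885921 = -0.522476
x=1.460000, p=-0.522476:
  k1 = f(1.460000, -0.522476) = 1.402354
  k2 = f(1.690000, -0.199935) = 1.971580
  p ← -0.522476 + 0.46·1.971580 = 0.384450
x=1.920000, p=0.384450:
  k1 = f(1.920000, 0.384450) = 2.862874
  k2 = f(2.150000, 1.042911) = 3.845281
  p ← 0.384450 + 0.46·3.845281 = 2.153279
p(2.38) ≈ 2.1533

2.1533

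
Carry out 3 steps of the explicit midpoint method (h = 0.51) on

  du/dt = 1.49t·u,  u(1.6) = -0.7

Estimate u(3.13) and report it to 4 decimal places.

Midpoint: k1 = f(t_n, u_n); k2 = f(t_n + h/2, u_n + (h/2)·k1); u_{n+1} = u_n + h·k2.
t=1.600000, u=-0.700000:
  k1 = f(1.600000, -0.700000) = -1.668800
  k2 = f(1.855000, -1.125544) = -3.110947
  u ← -0.700000 + 0.51·(-3.110947) = -2.286583
t=2.110000, u=-2.286583:
  k1 = f(2.110000, -2.286583) = -7.188789
  k2 = f(2.365000, -4.119724) = -14.517290
  u ← -2.286583 + 0.51·(-14.517290) = -9.690401
t=2.620000, u=-9.690401:
  k1 = f(2.620000, -9.690401) = -37.829388
  k2 = f(2.875000, -19.336895) = -82.834425
  u ← -9.690401 + 0.51·(-82.834425) = -51.935958
u(3.13) ≈ -51.9360

-51.9360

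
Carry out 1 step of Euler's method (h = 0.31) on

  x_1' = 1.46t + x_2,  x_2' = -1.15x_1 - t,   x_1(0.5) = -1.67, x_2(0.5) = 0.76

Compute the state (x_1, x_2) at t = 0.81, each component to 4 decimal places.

-1.2081, 1.2004

Euler on (x_1,x_2): x_1_{n+1} = x_1_n + h·x_1', x_2_{n+1} = x_2_n + h·x_2'.
0.500000: (-1.670000, 0.760000); f=(1.490000, 1.420500) → (-1.208100, 1.200355)
(x_1(0.81), x_2(0.81)) ≈ (-1.2081, 1.2004)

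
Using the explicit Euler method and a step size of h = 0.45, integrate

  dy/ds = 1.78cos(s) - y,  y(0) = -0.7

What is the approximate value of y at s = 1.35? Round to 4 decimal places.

1.0204

Euler: y_{n+1} = y_n + h·f(s_n, y_n).
s=0.000000, y=-0.700000: f=2.480000 → y ← -0.700000 + 0.45·2.480000 = 0.416000
s=0.450000, y=0.416000: f=1.186796 → y ← 0.416000 + 0.45·1.186796 = 0.950058
s=0.900000, y=0.950058: f=0.156408 → y ← 0.950058 + 0.45·0.156408 = 1.020442
y(1.35) ≈ 1.0204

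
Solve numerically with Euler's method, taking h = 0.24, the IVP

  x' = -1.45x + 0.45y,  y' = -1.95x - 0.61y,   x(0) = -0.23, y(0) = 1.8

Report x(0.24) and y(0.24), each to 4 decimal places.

0.0444, 1.6441

Euler on (x,y): x_{n+1} = x_n + h·x', y_{n+1} = y_n + h·y'.
0.000000: (-0.230000, 1.800000); f=(1.143500, -0.649500) → (0.044440, 1.644120)
(x(0.24), y(0.24)) ≈ (0.0444, 1.6441)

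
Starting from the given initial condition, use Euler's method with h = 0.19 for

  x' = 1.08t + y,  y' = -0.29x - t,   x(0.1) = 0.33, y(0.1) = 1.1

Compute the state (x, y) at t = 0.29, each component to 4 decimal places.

0.5595, 1.0628

Euler on (x,y): x_{n+1} = x_n + h·x', y_{n+1} = y_n + h·y'.
0.100000: (0.330000, 1.100000); f=(1.208000, -0.195700) → (0.559520, 1.062817)
(x(0.29), y(0.29)) ≈ (0.5595, 1.0628)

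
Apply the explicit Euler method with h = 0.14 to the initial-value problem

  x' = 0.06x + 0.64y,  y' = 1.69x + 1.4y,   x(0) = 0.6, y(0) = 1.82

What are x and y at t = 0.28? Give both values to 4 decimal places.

Euler on (x,y): x_{n+1} = x_n + h·x', y_{n+1} = y_n + h·y'.
0.000000: (0.600000, 1.820000); f=(1.200800, 3.562000) → (0.768112, 2.318680)
0.140000: (0.768112, 2.318680); f=(1.530042, 4.544261) → (0.982318, 2.954877)
(x(0.28), y(0.28)) ≈ (0.9823, 2.9549)

0.9823, 2.9549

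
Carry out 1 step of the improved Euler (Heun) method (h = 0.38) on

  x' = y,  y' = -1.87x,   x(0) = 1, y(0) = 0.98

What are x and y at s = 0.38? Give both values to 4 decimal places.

1.2374, 0.1371

Heun on (x,y): k1 = f(s_n, state_n); k2 = f(s_n + h, state_n + h·k1); state_{n+1} = state_n + (h/2)·(k1 + k2).
0.000000: (1.000000, 0.980000)
  k1 = (0.980000, -1.870000)
  predictor → (1.372400, 0.269400)
  k2 = (0.269400, -2.566388)
  → (1.237386, 0.137086)
(x(0.38), y(0.38)) ≈ (1.2374, 0.1371)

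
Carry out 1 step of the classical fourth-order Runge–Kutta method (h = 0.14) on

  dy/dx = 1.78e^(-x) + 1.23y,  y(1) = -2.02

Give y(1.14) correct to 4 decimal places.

-2.3060

RK4: k1 = f(x_n, y_n); k2 = f(x_n + h/2, y_n + (h/2)·k1); k3 = f(x_n + h/2, y_n + (h/2)·k2); k4 = f(x_n + h, y_n + h·k3); y_{n+1} = y_n + (h/6)·(k1 + 2k2 + 2k3 + k4).
x=1.000000, y=-2.020000:
  k1 = f(1.000000, -2.020000) = -1.829775
  k2 = f(1.070000, -2.148084) = -2.031588
  k3 = f(1.070000, -2.162211) = -2.048965
  k4 = f(1.140000, -2.306855) = -2.268154
  y ← -2.020000 + (0.14/6)·(k1 + 2k2 + 2k3 + k4) = -2.306044
y(1.14) ≈ -2.3060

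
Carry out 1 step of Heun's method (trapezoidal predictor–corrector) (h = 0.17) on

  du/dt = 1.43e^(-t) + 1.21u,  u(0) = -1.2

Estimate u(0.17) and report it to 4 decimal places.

-1.2231

Heun: k1 = f(t_n, u_n); k2 = f(t_n + h, u_n + h·k1); u_{n+1} = u_n + (h/2)·(k1 + k2).
t=0.000000, u=-1.200000:
  k1 = f(0.000000, -1.200000) = -0.022000
  k2 = f(0.170000, -1.203740) = -0.250085
  u ← -1.200000 + (0.17/2)·(-0.022000 + (-0.250085)) = -1.223127
u(0.17) ≈ -1.2231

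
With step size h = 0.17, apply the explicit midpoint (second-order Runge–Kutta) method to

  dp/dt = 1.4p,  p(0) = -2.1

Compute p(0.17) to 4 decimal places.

Midpoint: k1 = f(t_n, p_n); k2 = f(t_n + h/2, p_n + (h/2)·k1); p_{n+1} = p_n + h·k2.
t=0.000000, p=-2.100000:
  k1 = f(0.000000, -2.100000) = -2.940000
  k2 = f(0.085000, -2.349900) = -3.289860
  p ← -2.100000 + 0.17·(-3.289860) = -2.659276
p(0.17) ≈ -2.6593

-2.6593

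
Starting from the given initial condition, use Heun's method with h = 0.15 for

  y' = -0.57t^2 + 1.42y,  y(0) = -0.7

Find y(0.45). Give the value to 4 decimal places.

Heun: k1 = f(t_n, y_n); k2 = f(t_n + h, y_n + h·k1); y_{n+1} = y_n + (h/2)·(k1 + k2).
t=0.000000, y=-0.700000:
  k1 = f(0.000000, -0.700000) = -0.994000
  k2 = f(0.150000, -0.849100) = -1.218547
  y ← -0.700000 + (0.15/2)·(-0.994000 + (-1.218547)) = -0.865941
t=0.150000, y=-0.865941:
  k1 = f(0.150000, -0.865941) = -1.242461
  k2 = f(0.300000, -1.052310) = -1.545581
  y ← -0.865941 + (0.15/2)·(-1.242461 + (-1.545581)) = -1.075044
t=0.300000, y=-1.075044:
  k1 = f(0.300000, -1.075044) = -1.577863
  k2 = f(0.450000, -1.311724) = -1.978072
  y ← -1.075044 + (0.15/2)·(-1.577863 + (-1.978072)) = -1.341739
y(0.45) ≈ -1.3417

-1.3417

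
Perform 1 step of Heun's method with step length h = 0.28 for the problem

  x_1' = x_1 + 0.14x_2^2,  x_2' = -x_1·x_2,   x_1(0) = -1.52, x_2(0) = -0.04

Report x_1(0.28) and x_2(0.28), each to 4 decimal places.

-2.0051, -0.0640

Heun on (x_1,x_2): k1 = f(x_n, state_n); k2 = f(x_n + h, state_n + h·k1); state_{n+1} = state_n + (h/2)·(k1 + k2).
0.000000: (-1.520000, -0.040000)
  k1 = (-1.519776, -0.060800)
  predictor → (-1.945537, -0.057024)
  k2 = (-1.945082, -0.110942)
  → (-2.005080, -0.064044)
(x_1(0.28), x_2(0.28)) ≈ (-2.0051, -0.0640)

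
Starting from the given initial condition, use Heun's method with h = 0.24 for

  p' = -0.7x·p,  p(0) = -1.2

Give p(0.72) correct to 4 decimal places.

Heun: k1 = f(x_n, p_n); k2 = f(x_n + h, p_n + h·k1); p_{n+1} = p_n + (h/2)·(k1 + k2).
x=0.000000, p=-1.200000:
  k1 = f(0.000000, -1.200000) = 0.000000
  k2 = f(0.240000, -1.200000) = 0.201600
  p ← -1.200000 + (0.24/2)·(0.000000 + 0.201600) = -1.175808
x=0.240000, p=-1.175808:
  k1 = f(0.240000, -1.175808) = 0.197536
  k2 = f(0.480000, -1.128399) = 0.379142
  p ← -1.175808 + (0.24/2)·(0.197536 + 0.379142) = -1.106607
x=0.480000, p=-1.106607:
  k1 = f(0.480000, -1.106607) = 0.371820
  k2 = f(0.720000, -1.017370) = 0.512754
  p ← -1.106607 + (0.24/2)·(0.371820 + 0.512754) = -1.000458
p(0.72) ≈ -1.0005

-1.0005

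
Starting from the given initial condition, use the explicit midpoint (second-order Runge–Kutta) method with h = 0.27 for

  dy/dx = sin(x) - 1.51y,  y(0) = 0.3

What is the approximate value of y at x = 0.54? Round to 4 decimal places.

0.2531

Midpoint: k1 = f(x_n, y_n); k2 = f(x_n + h/2, y_n + (h/2)·k1); y_{n+1} = y_n + h·k2.
x=0.000000, y=0.300000:
  k1 = f(0.000000, 0.300000) = -0.453000
  k2 = f(0.135000, 0.238845) = -0.226066
  y ← 0.300000 + 0.27·(-0.226066) = 0.238962
x=0.270000, y=0.238962:
  k1 = f(0.270000, 0.238962) = -0.094102
  k2 = f(0.405000, 0.226259) = 0.052368
  y ← 0.238962 + 0.27·0.052368 = 0.253102
y(0.54) ≈ 0.2531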